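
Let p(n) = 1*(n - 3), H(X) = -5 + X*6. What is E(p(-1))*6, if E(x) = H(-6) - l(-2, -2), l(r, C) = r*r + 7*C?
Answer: -186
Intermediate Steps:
l(r, C) = r**2 + 7*C
H(X) = -5 + 6*X
p(n) = -3 + n (p(n) = 1*(-3 + n) = -3 + n)
E(x) = -31 (E(x) = (-5 + 6*(-6)) - ((-2)**2 + 7*(-2)) = (-5 - 36) - (4 - 14) = -41 - 1*(-10) = -41 + 10 = -31)
E(p(-1))*6 = -31*6 = -186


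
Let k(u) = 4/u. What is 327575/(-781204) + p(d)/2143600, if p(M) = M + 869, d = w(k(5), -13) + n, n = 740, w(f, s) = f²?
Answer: -4380826954959/10466180590000 ≈ -0.41857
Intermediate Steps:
d = 18516/25 (d = (4/5)² + 740 = (4*(⅕))² + 740 = (⅘)² + 740 = 16/25 + 740 = 18516/25 ≈ 740.64)
p(M) = 869 + M
327575/(-781204) + p(d)/2143600 = 327575/(-781204) + (869 + 18516/25)/2143600 = 327575*(-1/781204) + (40241/25)*(1/2143600) = -327575/781204 + 40241/53590000 = -4380826954959/10466180590000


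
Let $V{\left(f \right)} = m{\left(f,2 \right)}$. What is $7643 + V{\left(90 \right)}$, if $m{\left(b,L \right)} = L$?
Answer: $7645$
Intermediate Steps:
$V{\left(f \right)} = 2$
$7643 + V{\left(90 \right)} = 7643 + 2 = 7645$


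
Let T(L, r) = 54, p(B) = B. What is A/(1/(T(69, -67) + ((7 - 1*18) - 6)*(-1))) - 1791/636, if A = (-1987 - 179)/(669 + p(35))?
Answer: -4127865/18656 ≈ -221.26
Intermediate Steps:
A = -1083/352 (A = (-1987 - 179)/(669 + 35) = -2166/704 = -2166*1/704 = -1083/352 ≈ -3.0767)
A/(1/(T(69, -67) + ((7 - 1*18) - 6)*(-1))) - 1791/636 = -1083/(352*(1/(54 + ((7 - 1*18) - 6)*(-1)))) - 1791/636 = -1083/(352*(1/(54 + ((7 - 18) - 6)*(-1)))) - 1791*1/636 = -1083/(352*(1/(54 + (-11 - 6)*(-1)))) - 597/212 = -1083/(352*(1/(54 - 17*(-1)))) - 597/212 = -1083/(352*(1/(54 + 17))) - 597/212 = -1083/(352*(1/71)) - 597/212 = -1083/(352*1/71) - 597/212 = -1083/352*71 - 597/212 = -76893/352 - 597/212 = -4127865/18656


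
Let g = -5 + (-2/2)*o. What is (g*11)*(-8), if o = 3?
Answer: 704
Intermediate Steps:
g = -8 (g = -5 - 2/2*3 = -5 - 2*½*3 = -5 - 1*3 = -5 - 3 = -8)
(g*11)*(-8) = -8*11*(-8) = -88*(-8) = 704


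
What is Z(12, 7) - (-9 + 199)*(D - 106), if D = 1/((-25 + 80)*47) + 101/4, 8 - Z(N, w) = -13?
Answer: 15885783/1034 ≈ 15363.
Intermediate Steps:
Z(N, w) = 21 (Z(N, w) = 8 - 1*(-13) = 8 + 13 = 21)
D = 261089/10340 (D = (1/47)/55 + 101*(¼) = (1/55)*(1/47) + 101/4 = 1/2585 + 101/4 = 261089/10340 ≈ 25.250)
Z(12, 7) - (-9 + 199)*(D - 106) = 21 - (-9 + 199)*(261089/10340 - 106) = 21 - 190*(-834951)/10340 = 21 - 1*(-15864069/1034) = 21 + 15864069/1034 = 15885783/1034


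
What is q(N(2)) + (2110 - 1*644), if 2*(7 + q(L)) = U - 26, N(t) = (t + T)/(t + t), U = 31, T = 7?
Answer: 2923/2 ≈ 1461.5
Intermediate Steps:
N(t) = (7 + t)/(2*t) (N(t) = (t + 7)/(t + t) = (7 + t)/((2*t)) = (7 + t)*(1/(2*t)) = (7 + t)/(2*t))
q(L) = -9/2 (q(L) = -7 + (31 - 26)/2 = -7 + (½)*5 = -7 + 5/2 = -9/2)
q(N(2)) + (2110 - 1*644) = -9/2 + (2110 - 1*644) = -9/2 + (2110 - 644) = -9/2 + 1466 = 2923/2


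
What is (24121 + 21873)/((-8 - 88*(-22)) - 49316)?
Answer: -22997/23694 ≈ -0.97058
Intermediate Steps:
(24121 + 21873)/((-8 - 88*(-22)) - 49316) = 45994/((-8 + 1936) - 49316) = 45994/(1928 - 49316) = 45994/(-47388) = 45994*(-1/47388) = -22997/23694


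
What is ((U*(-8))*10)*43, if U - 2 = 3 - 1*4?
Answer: -3440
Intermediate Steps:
U = 1 (U = 2 + (3 - 1*4) = 2 + (3 - 4) = 2 - 1 = 1)
((U*(-8))*10)*43 = ((1*(-8))*10)*43 = -8*10*43 = -80*43 = -3440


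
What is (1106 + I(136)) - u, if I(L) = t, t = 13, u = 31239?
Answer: -30120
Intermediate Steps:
I(L) = 13
(1106 + I(136)) - u = (1106 + 13) - 1*31239 = 1119 - 31239 = -30120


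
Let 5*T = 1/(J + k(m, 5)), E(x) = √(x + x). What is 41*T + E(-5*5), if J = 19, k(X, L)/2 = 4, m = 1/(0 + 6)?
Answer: 41/135 + 5*I*√2 ≈ 0.3037 + 7.0711*I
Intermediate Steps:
m = ⅙ (m = 1/6 = ⅙ ≈ 0.16667)
k(X, L) = 8 (k(X, L) = 2*4 = 8)
E(x) = √2*√x (E(x) = √(2*x) = √2*√x)
T = 1/135 (T = 1/(5*(19 + 8)) = (⅕)/27 = (⅕)*(1/27) = 1/135 ≈ 0.0074074)
41*T + E(-5*5) = 41*(1/135) + √2*√(-5*5) = 41/135 + √2*√(-25) = 41/135 + √2*(5*I) = 41/135 + 5*I*√2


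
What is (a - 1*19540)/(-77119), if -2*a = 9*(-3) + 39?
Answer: 19546/77119 ≈ 0.25345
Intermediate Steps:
a = -6 (a = -(9*(-3) + 39)/2 = -(-27 + 39)/2 = -1/2*12 = -6)
(a - 1*19540)/(-77119) = (-6 - 1*19540)/(-77119) = (-6 - 19540)*(-1/77119) = -19546*(-1/77119) = 19546/77119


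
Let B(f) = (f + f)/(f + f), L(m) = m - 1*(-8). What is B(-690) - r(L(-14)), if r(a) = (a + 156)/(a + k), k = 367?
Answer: 211/361 ≈ 0.58449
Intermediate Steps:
L(m) = 8 + m (L(m) = m + 8 = 8 + m)
B(f) = 1 (B(f) = (2*f)/((2*f)) = (2*f)*(1/(2*f)) = 1)
r(a) = (156 + a)/(367 + a) (r(a) = (a + 156)/(a + 367) = (156 + a)/(367 + a))
B(-690) - r(L(-14)) = 1 - (156 + (8 - 14))/(367 + (8 - 14)) = 1 - (156 - 6)/(367 - 6) = 1 - 150/361 = 211/361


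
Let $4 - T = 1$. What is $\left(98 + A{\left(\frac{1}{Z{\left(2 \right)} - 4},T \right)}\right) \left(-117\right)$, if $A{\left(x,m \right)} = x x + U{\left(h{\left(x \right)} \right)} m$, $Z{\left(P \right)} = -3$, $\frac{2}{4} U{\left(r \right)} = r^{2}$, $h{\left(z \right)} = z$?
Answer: $- \frac{80379}{7} \approx -11483.0$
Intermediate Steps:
$T = 3$ ($T = 4 - 1 = 3$)
$U{\left(r \right)} = 2 r^{2}$
$A{\left(x,m \right)} = x^{2} + 2 m x^{2}$ ($A{\left(x,m \right)} = x x + 2 x^{2} m = x^{2} + 2 m x^{2}$)
$\left(98 + A{\left(\frac{1}{Z{\left(2 \right)} - 4},T \right)}\right) \left(-117\right) = \left(98 + \left(\frac{1}{-3 - 4}\right)^{2} \left(1 + 2 \cdot 3\right)\right) \left(-117\right) = \left(98 + \left(\frac{1}{-7}\right)^{2} \left(1 + 6\right)\right) \left(-117\right) = \left(98 + \left(- \frac{1}{7}\right)^{2} \cdot 7\right) \left(-117\right) = \left(98 + \frac{1}{49} \cdot 7\right) \left(-117\right) = \left(98 + \frac{1}{7}\right) \left(-117\right) = \frac{687}{7} \left(-117\right) = - \frac{80379}{7}$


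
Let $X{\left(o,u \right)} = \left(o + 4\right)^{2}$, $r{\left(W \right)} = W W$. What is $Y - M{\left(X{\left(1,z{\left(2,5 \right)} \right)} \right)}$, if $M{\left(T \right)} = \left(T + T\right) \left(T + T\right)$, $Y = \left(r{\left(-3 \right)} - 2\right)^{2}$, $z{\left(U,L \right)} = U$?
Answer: $-2451$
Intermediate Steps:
$r{\left(W \right)} = W^{2}$
$X{\left(o,u \right)} = \left(4 + o\right)^{2}$
$Y = 49$ ($Y = \left(\left(-3\right)^{2} - 2\right)^{2} = \left(9 - 2\right)^{2} = 7^{2} = 49$)
$M{\left(T \right)} = 4 T^{2}$ ($M{\left(T \right)} = 2 T 2 T = 4 T^{2}$)
$Y - M{\left(X{\left(1,z{\left(2,5 \right)} \right)} \right)} = 49 - 4 \left(\left(4 + 1\right)^{2}\right)^{2} = 49 - 4 \left(5^{2}\right)^{2} = 49 - 4 \cdot 25^{2} = 49 - 4 \cdot 625 = 49 - 2500 = -2451$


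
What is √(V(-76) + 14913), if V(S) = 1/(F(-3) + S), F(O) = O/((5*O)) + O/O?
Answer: √2085968918/374 ≈ 122.12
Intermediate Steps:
F(O) = 6/5 (F(O) = O*(1/(5*O)) + 1 = ⅕ + 1 = 6/5)
V(S) = 1/(6/5 + S)
√(V(-76) + 14913) = √(5/(6 + 5*(-76)) + 14913) = √(5/(6 - 380) + 14913) = √(5/(-374) + 14913) = √(5*(-1/374) + 14913) = √(-5/374 + 14913) = √(5577457/374) = √2085968918/374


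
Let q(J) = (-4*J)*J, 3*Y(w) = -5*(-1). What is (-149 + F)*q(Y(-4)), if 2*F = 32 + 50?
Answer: 1200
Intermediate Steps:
F = 41 (F = (32 + 50)/2 = (1/2)*82 = 41)
Y(w) = 5/3 (Y(w) = (-5*(-1))/3 = (1/3)*5 = 5/3)
q(J) = -4*J**2
(-149 + F)*q(Y(-4)) = (-149 + 41)*(-4*(5/3)**2) = -(-432)*25/9 = -108*(-100/9) = 1200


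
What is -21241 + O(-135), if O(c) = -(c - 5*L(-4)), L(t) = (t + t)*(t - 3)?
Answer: -20826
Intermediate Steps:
L(t) = 2*t*(-3 + t) (L(t) = (2*t)*(-3 + t) = 2*t*(-3 + t))
O(c) = 280 - c (O(c) = -(c - 10*(-4)*(-3 - 4)) = -(c - 10*(-4)*(-7)) = -(c - 5*56) = -(c - 280) = -(-280 + c) = 280 - c)
-21241 + O(-135) = -21241 + (280 - 1*(-135)) = -21241 + (280 + 135) = -21241 + 415 = -20826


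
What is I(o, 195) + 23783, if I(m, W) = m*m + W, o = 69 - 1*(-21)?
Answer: 32078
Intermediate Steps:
o = 90 (o = 69 + 21 = 90)
I(m, W) = W + m**2 (I(m, W) = m**2 + W = W + m**2)
I(o, 195) + 23783 = (195 + 90**2) + 23783 = (195 + 8100) + 23783 = 8295 + 23783 = 32078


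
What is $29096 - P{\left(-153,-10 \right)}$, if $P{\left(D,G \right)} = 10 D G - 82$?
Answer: $13878$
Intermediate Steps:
$P{\left(D,G \right)} = -82 + 10 D G$ ($P{\left(D,G \right)} = 10 D G - 82 = -82 + 10 D G$)
$29096 - P{\left(-153,-10 \right)} = 29096 - \left(-82 + 10 \left(-153\right) \left(-10\right)\right) = 29096 - \left(-82 + 15300\right) = 29096 - 15218 = 13878$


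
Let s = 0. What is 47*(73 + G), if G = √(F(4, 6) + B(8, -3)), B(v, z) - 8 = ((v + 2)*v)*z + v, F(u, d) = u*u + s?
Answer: 3431 + 188*I*√13 ≈ 3431.0 + 677.84*I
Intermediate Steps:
F(u, d) = u² (F(u, d) = u*u + 0 = u² + 0 = u²)
B(v, z) = 8 + v + v*z*(2 + v) (B(v, z) = 8 + (((v + 2)*v)*z + v) = 8 + (((2 + v)*v)*z + v) = 8 + ((v*(2 + v))*z + v) = 8 + (v*z*(2 + v) + v) = 8 + (v + v*z*(2 + v)) = 8 + v + v*z*(2 + v))
G = 4*I*√13 (G = √(4² + (8 + 8 - 3*8² + 2*8*(-3))) = √(16 + (8 + 8 - 3*64 - 48)) = √(16 + (8 + 8 - 192 - 48)) = √(16 - 224) = √(-208) = 4*I*√13 ≈ 14.422*I)
47*(73 + G) = 47*(73 + 4*I*√13) = 3431 + 188*I*√13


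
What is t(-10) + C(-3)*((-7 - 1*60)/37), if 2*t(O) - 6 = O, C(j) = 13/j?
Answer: 649/111 ≈ 5.8468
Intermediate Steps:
t(O) = 3 + O/2
t(-10) + C(-3)*((-7 - 1*60)/37) = (3 + (1/2)*(-10)) + (13/(-3))*((-7 - 1*60)/37) = (3 - 5) + (13*(-1/3))*((-7 - 60)*(1/37)) = -2 - (-871)/(3*37) = -2 - 13/3*(-67/37) = -2 + 871/111 = 649/111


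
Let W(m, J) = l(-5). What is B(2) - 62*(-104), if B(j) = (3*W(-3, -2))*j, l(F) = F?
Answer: 6418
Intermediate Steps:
W(m, J) = -5
B(j) = -15*j (B(j) = (3*(-5))*j = -15*j)
B(2) - 62*(-104) = -15*2 - 62*(-104) = -30 + 6448 = 6418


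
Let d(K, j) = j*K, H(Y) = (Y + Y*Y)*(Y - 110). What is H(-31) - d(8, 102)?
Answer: -131946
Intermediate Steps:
H(Y) = (-110 + Y)*(Y + Y²) (H(Y) = (Y + Y²)*(-110 + Y) = (-110 + Y)*(Y + Y²))
d(K, j) = K*j
H(-31) - d(8, 102) = -31*(-110 + (-31)² - 109*(-31)) - 8*102 = -31*(-110 + 961 + 3379) - 1*816 = -31*4230 - 816 = -131130 - 816 = -131946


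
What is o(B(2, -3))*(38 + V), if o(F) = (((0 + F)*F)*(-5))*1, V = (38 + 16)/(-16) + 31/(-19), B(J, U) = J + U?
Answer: -25075/152 ≈ -164.97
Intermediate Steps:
V = -761/152 (V = 54*(-1/16) + 31*(-1/19) = -27/8 - 31/19 = -761/152 ≈ -5.0066)
o(F) = -5*F**2 (o(F) = ((F*F)*(-5))*1 = (F**2*(-5))*1 = -5*F**2*1 = -5*F**2)
o(B(2, -3))*(38 + V) = (-5*(2 - 3)**2)*(38 - 761/152) = -5*(-1)**2*(5015/152) = -5*1*(5015/152) = -5*5015/152 = -25075/152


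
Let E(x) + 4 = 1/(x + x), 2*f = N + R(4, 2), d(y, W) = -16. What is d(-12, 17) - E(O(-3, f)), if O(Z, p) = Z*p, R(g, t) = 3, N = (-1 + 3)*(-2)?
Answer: -37/3 ≈ -12.333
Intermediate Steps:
N = -4 (N = 2*(-2) = -4)
f = -½ (f = (-4 + 3)/2 = (½)*(-1) = -½ ≈ -0.50000)
E(x) = -4 + 1/(2*x) (E(x) = -4 + 1/(x + x) = -4 + 1/(2*x))
d(-12, 17) - E(O(-3, f)) = -16 - (-4 + 1/(2*((-3*(-½))))) = -16 - (-4 + 1/(2*(3/2))) = -16 - (-4 + (½)*(⅔)) = -16 - (-4 + ⅓) = -16 - 1*(-11/3) = -16 + 11/3 = -37/3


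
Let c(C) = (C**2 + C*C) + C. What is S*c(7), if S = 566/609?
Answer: 2830/29 ≈ 97.586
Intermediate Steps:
c(C) = C + 2*C**2 (c(C) = (C**2 + C**2) + C = 2*C**2 + C = C + 2*C**2)
S = 566/609 (S = 566*(1/609) = 566/609 ≈ 0.92939)
S*c(7) = 566*(7*(1 + 2*7))/609 = 566*(7*(1 + 14))/609 = 566*(7*15)/609 = (566/609)*105 = 2830/29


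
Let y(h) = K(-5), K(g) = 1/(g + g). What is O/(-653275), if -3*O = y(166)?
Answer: -1/19598250 ≈ -5.1025e-8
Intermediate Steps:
K(g) = 1/(2*g)
y(h) = -⅒ (y(h) = (½)/(-5) = (½)*(-⅕) = -⅒)
O = 1/30 (O = -⅓*(-⅒) = 1/30 ≈ 0.033333)
O/(-653275) = (1/30)/(-653275) = (1/30)*(-1/653275) = -1/19598250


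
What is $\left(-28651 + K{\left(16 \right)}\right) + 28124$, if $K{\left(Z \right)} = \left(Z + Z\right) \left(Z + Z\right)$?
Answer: $497$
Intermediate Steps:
$K{\left(Z \right)} = 4 Z^{2}$ ($K{\left(Z \right)} = 2 Z 2 Z = 4 Z^{2}$)
$\left(-28651 + K{\left(16 \right)}\right) + 28124 = \left(-28651 + 4 \cdot 16^{2}\right) + 28124 = \left(-28651 + 4 \cdot 256\right) + 28124 = \left(-28651 + 1024\right) + 28124 = -27627 + 28124 = 497$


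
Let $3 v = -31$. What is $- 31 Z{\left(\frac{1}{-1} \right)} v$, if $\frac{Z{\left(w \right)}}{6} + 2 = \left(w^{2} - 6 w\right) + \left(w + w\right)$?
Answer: $5766$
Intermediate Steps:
$v = - \frac{31}{3}$ ($v = \frac{1}{3} \left(-31\right) = - \frac{31}{3} \approx -10.333$)
$Z{\left(w \right)} = -12 - 24 w + 6 w^{2}$ ($Z{\left(w \right)} = -12 + 6 \left(\left(w^{2} - 6 w\right) + \left(w + w\right)\right) = -12 + 6 \left(\left(w^{2} - 6 w\right) + 2 w\right) = -12 + 6 \left(w^{2} - 4 w\right) = -12 + \left(- 24 w + 6 w^{2}\right) = -12 - 24 w + 6 w^{2}$)
$- 31 Z{\left(\frac{1}{-1} \right)} v = - 31 \left(-12 - \frac{24}{-1} + 6 \left(\frac{1}{-1}\right)^{2}\right) \left(- \frac{31}{3}\right) = - 31 \left(-12 - -24 + 6 \left(-1\right)^{2}\right) \left(- \frac{31}{3}\right) = - 31 \left(-12 + 24 + 6 \cdot 1\right) \left(- \frac{31}{3}\right) = - 31 \left(-12 + 24 + 6\right) \left(- \frac{31}{3}\right) = \left(-31\right) 18 \left(- \frac{31}{3}\right) = \left(-558\right) \left(- \frac{31}{3}\right) = 5766$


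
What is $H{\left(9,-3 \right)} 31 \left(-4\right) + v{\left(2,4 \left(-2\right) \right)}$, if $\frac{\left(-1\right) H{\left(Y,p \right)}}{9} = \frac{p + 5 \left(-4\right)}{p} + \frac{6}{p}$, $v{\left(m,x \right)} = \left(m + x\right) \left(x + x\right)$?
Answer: $6420$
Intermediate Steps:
$v{\left(m,x \right)} = 2 x \left(m + x\right)$ ($v{\left(m,x \right)} = \left(m + x\right) 2 x = 2 x \left(m + x\right)$)
$H{\left(Y,p \right)} = - \frac{54}{p} - \frac{9 \left(-20 + p\right)}{p}$ ($H{\left(Y,p \right)} = - 9 \left(\frac{p + 5 \left(-4\right)}{p} + \frac{6}{p}\right) = - 9 \left(\frac{p - 20}{p} + \frac{6}{p}\right) = - 9 \left(\frac{-20 + p}{p} + \frac{6}{p}\right) = - 9 \left(\frac{6}{p} + \frac{-20 + p}{p}\right) = - \frac{54}{p} - \frac{9 \left(-20 + p\right)}{p}$)
$H{\left(9,-3 \right)} 31 \left(-4\right) + v{\left(2,4 \left(-2\right) \right)} = \left(-9 + \frac{126}{-3}\right) 31 \left(-4\right) + 2 \cdot 4 \left(-2\right) \left(2 + 4 \left(-2\right)\right) = \left(-9 + 126 \left(- \frac{1}{3}\right)\right) \left(-124\right) + 2 \left(-8\right) \left(2 - 8\right) = \left(-9 - 42\right) \left(-124\right) + 2 \left(-8\right) \left(-6\right) = \left(-51\right) \left(-124\right) + 96 = 6324 + 96 = 6420$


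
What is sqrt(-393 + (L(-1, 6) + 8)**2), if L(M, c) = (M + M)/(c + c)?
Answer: I*sqrt(11939)/6 ≈ 18.211*I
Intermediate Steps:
L(M, c) = M/c (L(M, c) = (2*M)/((2*c)) = (2*M)*(1/(2*c)) = M/c)
sqrt(-393 + (L(-1, 6) + 8)**2) = sqrt(-393 + (-1/6 + 8)**2) = sqrt(-393 + (47/6)**2) = sqrt(-393 + 2209/36) = sqrt(-11939/36) = I*sqrt(11939)/6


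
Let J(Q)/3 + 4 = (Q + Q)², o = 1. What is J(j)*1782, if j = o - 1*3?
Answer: 64152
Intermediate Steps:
j = -2 (j = 1 - 1*3 = 1 - 3 = -2)
J(Q) = -12 + 12*Q² (J(Q) = -12 + 3*(Q + Q)² = -12 + 3*(2*Q)² = -12 + 3*(4*Q²) = -12 + 12*Q²)
J(j)*1782 = (-12 + 12*(-2)²)*1782 = (-12 + 12*4)*1782 = (-12 + 48)*1782 = 36*1782 = 64152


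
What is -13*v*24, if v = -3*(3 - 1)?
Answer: 1872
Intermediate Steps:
v = -6 (v = -3*2 = -6)
-13*v*24 = -13*(-6)*24 = 78*24 = 1872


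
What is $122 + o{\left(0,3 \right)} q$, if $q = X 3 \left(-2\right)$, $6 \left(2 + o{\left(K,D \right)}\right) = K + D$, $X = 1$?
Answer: $131$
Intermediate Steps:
$o{\left(K,D \right)} = -2 + \frac{D}{6} + \frac{K}{6}$ ($o{\left(K,D \right)} = -2 + \frac{K + D}{6} = -2 + \frac{D + K}{6} = -2 + \left(\frac{D}{6} + \frac{K}{6}\right) = -2 + \frac{D}{6} + \frac{K}{6}$)
$q = -6$ ($q = 1 \cdot 3 \left(-2\right) = 3 \left(-2\right) = -6$)
$122 + o{\left(0,3 \right)} q = 122 + \left(-2 + \frac{1}{6} \cdot 3 + \frac{1}{6} \cdot 0\right) \left(-6\right) = 122 + \left(-2 + \frac{1}{2} + 0\right) \left(-6\right) = 122 - -9 = 122 + 9 = 131$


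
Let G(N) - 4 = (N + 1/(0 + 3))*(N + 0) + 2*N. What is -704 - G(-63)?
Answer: -4530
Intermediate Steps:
G(N) = 4 + 2*N + N*(1/3 + N) (G(N) = 4 + ((N + 1/(0 + 3))*(N + 0) + 2*N) = 4 + ((N + 1/3)*N + 2*N) = 4 + ((1/3 + N)*N + 2*N) = 4 + (N*(1/3 + N) + 2*N) = 4 + (2*N + N*(1/3 + N)) = 4 + 2*N + N*(1/3 + N))
-704 - G(-63) = -704 - (4 + (-63)**2 + (7/3)*(-63)) = -704 - (4 + 3969 - 147) = -704 - 1*3826 = -704 - 3826 = -4530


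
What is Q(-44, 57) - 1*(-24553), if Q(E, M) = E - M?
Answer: 24452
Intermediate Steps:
Q(-44, 57) - 1*(-24553) = (-44 - 1*57) - 1*(-24553) = (-44 - 57) + 24553 = -101 + 24553 = 24452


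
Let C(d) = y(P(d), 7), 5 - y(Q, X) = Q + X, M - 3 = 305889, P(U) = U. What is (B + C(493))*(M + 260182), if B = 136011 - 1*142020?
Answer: -3681745296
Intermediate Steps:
M = 305892 (M = 3 + 305889 = 305892)
y(Q, X) = 5 - Q - X (y(Q, X) = 5 - (Q + X) = 5 + (-Q - X) = 5 - Q - X)
C(d) = -2 - d (C(d) = 5 - d - 1*7 = 5 - d - 7 = -2 - d)
B = -6009 (B = 136011 - 142020 = -6009)
(B + C(493))*(M + 260182) = (-6009 + (-2 - 1*493))*(305892 + 260182) = (-6009 + (-2 - 493))*566074 = (-6009 - 495)*566074 = -6504*566074 = -3681745296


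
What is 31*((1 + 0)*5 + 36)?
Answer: 1271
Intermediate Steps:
31*((1 + 0)*5 + 36) = 31*(1*5 + 36) = 31*(5 + 36) = 31*41 = 1271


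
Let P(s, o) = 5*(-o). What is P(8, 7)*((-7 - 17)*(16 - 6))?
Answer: 8400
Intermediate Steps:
P(s, o) = -5*o
P(8, 7)*((-7 - 17)*(16 - 6)) = (-5*7)*((-7 - 17)*(16 - 6)) = -(-840)*10 = -35*(-240) = 8400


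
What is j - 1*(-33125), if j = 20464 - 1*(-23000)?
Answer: 76589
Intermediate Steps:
j = 43464 (j = 20464 + 23000 = 43464)
j - 1*(-33125) = 43464 - 1*(-33125) = 43464 + 33125 = 76589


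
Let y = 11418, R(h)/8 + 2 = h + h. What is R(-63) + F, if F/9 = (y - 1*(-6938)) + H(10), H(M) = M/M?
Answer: 164189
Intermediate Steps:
H(M) = 1
R(h) = -16 + 16*h (R(h) = -16 + 8*(h + h) = -16 + 8*(2*h) = -16 + 16*h)
F = 165213 (F = 9*((11418 - 1*(-6938)) + 1) = 9*((11418 + 6938) + 1) = 9*(18356 + 1) = 9*18357 = 165213)
R(-63) + F = (-16 + 16*(-63)) + 165213 = (-16 - 1008) + 165213 = -1024 + 165213 = 164189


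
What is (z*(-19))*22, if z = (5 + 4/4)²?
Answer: -15048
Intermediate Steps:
z = 36 (z = (5 + 4*(¼))² = (5 + 1)² = 6² = 36)
(z*(-19))*22 = (36*(-19))*22 = -684*22 = -15048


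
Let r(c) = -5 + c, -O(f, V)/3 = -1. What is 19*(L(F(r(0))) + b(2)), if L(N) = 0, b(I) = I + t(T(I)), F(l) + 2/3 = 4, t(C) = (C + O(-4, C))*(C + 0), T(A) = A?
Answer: 228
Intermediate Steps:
O(f, V) = 3 (O(f, V) = -3*(-1) = 3)
t(C) = C*(3 + C) (t(C) = (C + 3)*(C + 0) = (3 + C)*C = C*(3 + C))
F(l) = 10/3 (F(l) = -⅔ + 4 = 10/3)
b(I) = I + I*(3 + I)
19*(L(F(r(0))) + b(2)) = 19*(0 + 2*(4 + 2)) = 19*(0 + 2*6) = 19*(0 + 12) = 19*12 = 228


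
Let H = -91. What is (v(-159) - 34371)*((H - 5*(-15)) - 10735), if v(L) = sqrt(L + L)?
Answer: 369522621 - 10751*I*sqrt(318) ≈ 3.6952e+8 - 1.9172e+5*I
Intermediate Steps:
v(L) = sqrt(2)*sqrt(L) (v(L) = sqrt(2*L) = sqrt(2)*sqrt(L))
(v(-159) - 34371)*((H - 5*(-15)) - 10735) = (sqrt(2)*sqrt(-159) - 34371)*((-91 - 5*(-15)) - 10735) = (sqrt(2)*(I*sqrt(159)) - 34371)*((-91 + 75) - 10735) = (I*sqrt(318) - 34371)*(-16 - 10735) = (-34371 + I*sqrt(318))*(-10751) = 369522621 - 10751*I*sqrt(318)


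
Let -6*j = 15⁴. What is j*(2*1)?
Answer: -16875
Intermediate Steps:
j = -16875/2 (j = -⅙*15⁴ = -⅙*50625 = -16875/2 ≈ -8437.5)
j*(2*1) = -16875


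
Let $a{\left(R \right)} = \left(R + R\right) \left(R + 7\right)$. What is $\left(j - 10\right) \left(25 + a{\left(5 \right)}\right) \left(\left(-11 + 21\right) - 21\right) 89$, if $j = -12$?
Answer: $3123010$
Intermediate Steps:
$a{\left(R \right)} = 2 R \left(7 + R\right)$
$\left(j - 10\right) \left(25 + a{\left(5 \right)}\right) \left(\left(-11 + 21\right) - 21\right) 89 = \left(-12 - 10\right) \left(25 + 2 \cdot 5 \left(7 + 5\right)\right) \left(\left(-11 + 21\right) - 21\right) 89 = - 22 \left(25 + 2 \cdot 5 \cdot 12\right) \left(10 - 21\right) 89 = - 22 \left(25 + 120\right) \left(-11\right) 89 = \left(-22\right) 145 \left(-11\right) 89 = \left(-3190\right) \left(-11\right) 89 = 35090 \cdot 89 = 3123010$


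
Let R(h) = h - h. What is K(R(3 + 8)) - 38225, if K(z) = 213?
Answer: -38012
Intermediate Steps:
R(h) = 0
K(R(3 + 8)) - 38225 = 213 - 38225 = -38012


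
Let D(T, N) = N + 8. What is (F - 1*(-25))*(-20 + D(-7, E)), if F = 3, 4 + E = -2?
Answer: -504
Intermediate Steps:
E = -6 (E = -4 - 2 = -6)
D(T, N) = 8 + N
(F - 1*(-25))*(-20 + D(-7, E)) = (3 - 1*(-25))*(-20 + (8 - 6)) = (3 + 25)*(-20 + 2) = 28*(-18) = -504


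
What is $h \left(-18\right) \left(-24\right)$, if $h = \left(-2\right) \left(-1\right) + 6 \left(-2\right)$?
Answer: $-4320$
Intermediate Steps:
$h = -10$ ($h = 2 - 12 = -10$)
$h \left(-18\right) \left(-24\right) = \left(-10\right) \left(-18\right) \left(-24\right) = 180 \left(-24\right) = -4320$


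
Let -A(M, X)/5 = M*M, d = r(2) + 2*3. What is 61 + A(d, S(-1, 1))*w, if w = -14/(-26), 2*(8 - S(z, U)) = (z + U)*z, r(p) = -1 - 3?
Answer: 653/13 ≈ 50.231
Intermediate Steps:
r(p) = -4
d = 2 (d = -4 + 2*3 = -4 + 6 = 2)
S(z, U) = 8 - z*(U + z)/2 (S(z, U) = 8 - (z + U)*z/2 = 8 - (U + z)*z/2 = 8 - z*(U + z)/2)
A(M, X) = -5*M² (A(M, X) = -5*M*M = -5*M²)
w = 7/13 (w = -14*(-1/26) = 7/13 ≈ 0.53846)
61 + A(d, S(-1, 1))*w = 61 - 5*2²*(7/13) = 61 - 5*4*(7/13) = 61 - 20*7/13 = 61 - 140/13 = 653/13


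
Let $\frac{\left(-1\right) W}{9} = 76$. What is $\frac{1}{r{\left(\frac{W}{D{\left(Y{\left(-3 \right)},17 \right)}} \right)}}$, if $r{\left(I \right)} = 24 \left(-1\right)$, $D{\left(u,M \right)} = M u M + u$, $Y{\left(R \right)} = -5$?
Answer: $- \frac{1}{24} \approx -0.041667$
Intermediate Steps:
$D{\left(u,M \right)} = u + u M^{2}$ ($D{\left(u,M \right)} = u M^{2} + u = u + u M^{2}$)
$W = -684$ ($W = \left(-9\right) 76 = -684$)
$r{\left(I \right)} = -24$
$\frac{1}{r{\left(\frac{W}{D{\left(Y{\left(-3 \right)},17 \right)}} \right)}} = \frac{1}{-24} = - \frac{1}{24}$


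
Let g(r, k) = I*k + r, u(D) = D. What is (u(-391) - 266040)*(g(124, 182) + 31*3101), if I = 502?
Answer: -49987517789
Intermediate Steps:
g(r, k) = r + 502*k (g(r, k) = 502*k + r = r + 502*k)
(u(-391) - 266040)*(g(124, 182) + 31*3101) = (-391 - 266040)*((124 + 502*182) + 31*3101) = -266431*((124 + 91364) + 96131) = -266431*(91488 + 96131) = -266431*187619 = -49987517789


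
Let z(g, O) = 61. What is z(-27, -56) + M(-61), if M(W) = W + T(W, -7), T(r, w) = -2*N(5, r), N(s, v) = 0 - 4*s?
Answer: 40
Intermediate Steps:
N(s, v) = -4*s
T(r, w) = 40 (T(r, w) = -(-8)*5 = -2*(-20) = 40)
M(W) = 40 + W (M(W) = W + 40 = 40 + W)
z(-27, -56) + M(-61) = 61 + (40 - 61) = 61 - 21 = 40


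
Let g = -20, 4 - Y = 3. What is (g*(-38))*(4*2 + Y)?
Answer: 6840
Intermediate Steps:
Y = 1 (Y = 4 - 1*3 = 4 - 3 = 1)
(g*(-38))*(4*2 + Y) = (-20*(-38))*(4*2 + 1) = 760*(8 + 1) = 760*9 = 6840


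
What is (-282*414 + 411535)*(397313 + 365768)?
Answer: 224946358747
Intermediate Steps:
(-282*414 + 411535)*(397313 + 365768) = (-116748 + 411535)*763081 = 294787*763081 = 224946358747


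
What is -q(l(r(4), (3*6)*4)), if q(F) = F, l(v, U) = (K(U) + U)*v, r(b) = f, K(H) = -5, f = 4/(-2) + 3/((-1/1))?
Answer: 335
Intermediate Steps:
f = -5 (f = 4*(-½) + 3/((-1*1)) = -2 + 3/(-1) = -2 + 3*(-1) = -2 - 3 = -5)
r(b) = -5
l(v, U) = v*(-5 + U) (l(v, U) = (-5 + U)*v = v*(-5 + U))
-q(l(r(4), (3*6)*4)) = -(-5)*(-5 + (3*6)*4) = -(-5)*(-5 + 18*4) = -(-5)*(-5 + 72) = -(-5)*67 = -1*(-335) = 335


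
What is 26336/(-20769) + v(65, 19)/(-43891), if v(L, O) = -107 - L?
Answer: -1152341108/911572179 ≈ -1.2641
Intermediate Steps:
26336/(-20769) + v(65, 19)/(-43891) = 26336/(-20769) + (-107 - 1*65)/(-43891) = 26336*(-1/20769) + (-107 - 65)*(-1/43891) = -26336/20769 - 172*(-1/43891) = -26336/20769 + 172/43891 = -1152341108/911572179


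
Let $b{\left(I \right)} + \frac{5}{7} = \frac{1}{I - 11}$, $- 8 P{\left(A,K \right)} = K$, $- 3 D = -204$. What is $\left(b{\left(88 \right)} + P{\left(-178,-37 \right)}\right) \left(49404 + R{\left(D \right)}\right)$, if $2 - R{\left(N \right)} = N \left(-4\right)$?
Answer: $\frac{60035863}{308} \approx 1.9492 \cdot 10^{5}$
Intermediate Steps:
$D = 68$ ($D = \left(- \frac{1}{3}\right) \left(-204\right) = 68$)
$P{\left(A,K \right)} = - \frac{K}{8}$
$b{\left(I \right)} = - \frac{5}{7} + \frac{1}{-11 + I}$ ($b{\left(I \right)} = - \frac{5}{7} + \frac{1}{I - 11} = - \frac{5}{7} + \frac{1}{-11 + I}$)
$R{\left(N \right)} = 2 + 4 N$ ($R{\left(N \right)} = 2 - N \left(-4\right) = 2 - - 4 N = 2 + 4 N$)
$\left(b{\left(88 \right)} + P{\left(-178,-37 \right)}\right) \left(49404 + R{\left(D \right)}\right) = \left(\frac{62 - 440}{7 \left(-11 + 88\right)} - - \frac{37}{8}\right) \left(49404 + \left(2 + 4 \cdot 68\right)\right) = \left(\frac{62 - 440}{7 \cdot 77} + \frac{37}{8}\right) \left(49404 + \left(2 + 272\right)\right) = \left(\frac{1}{7} \cdot \frac{1}{77} \left(-378\right) + \frac{37}{8}\right) \left(49404 + 274\right) = \left(- \frac{54}{77} + \frac{37}{8}\right) 49678 = \frac{2417}{616} \cdot 49678 = \frac{60035863}{308}$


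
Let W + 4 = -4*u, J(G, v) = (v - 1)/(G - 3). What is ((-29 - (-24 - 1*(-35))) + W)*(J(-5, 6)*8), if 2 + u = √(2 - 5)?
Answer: 180 + 20*I*√3 ≈ 180.0 + 34.641*I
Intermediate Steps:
u = -2 + I*√3 (u = -2 + √(2 - 5) = -2 + √(-3) = -2 + I*√3 ≈ -2.0 + 1.732*I)
J(G, v) = (-1 + v)/(-3 + G)
W = 4 - 4*I*√3 (W = -4 - 4*(-2 + I*√3) = -4 + (8 - 4*I*√3) = 4 - 4*I*√3 ≈ 4.0 - 6.9282*I)
((-29 - (-24 - 1*(-35))) + W)*(J(-5, 6)*8) = ((-29 - (-24 - 1*(-35))) + (4 - 4*I*√3))*(((-1 + 6)/(-3 - 5))*8) = ((-29 - (-24 + 35)) + (4 - 4*I*√3))*((5/(-8))*8) = ((-29 - 1*11) + (4 - 4*I*√3))*(-⅛*5*8) = ((-29 - 11) + (4 - 4*I*√3))*(-5/8*8) = (-40 + (4 - 4*I*√3))*(-5) = (-36 - 4*I*√3)*(-5) = 180 + 20*I*√3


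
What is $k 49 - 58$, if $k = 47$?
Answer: $2245$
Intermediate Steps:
$k 49 - 58 = 47 \cdot 49 - 58 = 2303 - 58 = 2245$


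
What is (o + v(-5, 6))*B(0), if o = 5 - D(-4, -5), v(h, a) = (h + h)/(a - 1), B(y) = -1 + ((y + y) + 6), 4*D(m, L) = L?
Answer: 85/4 ≈ 21.250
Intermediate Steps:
D(m, L) = L/4
B(y) = 5 + 2*y (B(y) = -1 + (2*y + 6) = -1 + (6 + 2*y) = 5 + 2*y)
v(h, a) = 2*h/(-1 + a) (v(h, a) = (2*h)/(-1 + a) = 2*h/(-1 + a))
o = 25/4 (o = 5 - (-5)/4 = 5 - 1*(-5/4) = 5 + 5/4 = 25/4 ≈ 6.2500)
(o + v(-5, 6))*B(0) = (25/4 + 2*(-5)/(-1 + 6))*(5 + 2*0) = (25/4 + 2*(-5)/5)*(5 + 0) = (25/4 + 2*(-5)*(⅕))*5 = (25/4 - 2)*5 = (17/4)*5 = 85/4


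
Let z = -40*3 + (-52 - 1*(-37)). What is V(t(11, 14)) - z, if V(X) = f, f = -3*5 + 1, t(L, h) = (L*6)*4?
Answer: 121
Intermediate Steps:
t(L, h) = 24*L (t(L, h) = (6*L)*4 = 24*L)
f = -14 (f = -15 + 1 = -14)
V(X) = -14
z = -135 (z = -120 + (-52 + 37) = -120 - 15 = -135)
V(t(11, 14)) - z = -14 - 1*(-135) = -14 + 135 = 121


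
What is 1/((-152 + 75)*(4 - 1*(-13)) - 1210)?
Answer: -1/2519 ≈ -0.00039698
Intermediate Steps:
1/((-152 + 75)*(4 - 1*(-13)) - 1210) = 1/(-77*(4 + 13) - 1210) = 1/(-77*17 - 1210) = 1/(-1309 - 1210) = 1/(-2519) = -1/2519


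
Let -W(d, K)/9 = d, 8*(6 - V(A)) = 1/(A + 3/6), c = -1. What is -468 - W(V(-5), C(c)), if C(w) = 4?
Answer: -1655/4 ≈ -413.75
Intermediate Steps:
V(A) = 6 - 1/(8*(½ + A)) (V(A) = 6 - 1/(8*(A + 3/6)) = 6 - 1/(8*(A + 3*(⅙))) = 6 - 1/(8*(A + ½)) = 6 - 1/(8*(½ + A)))
W(d, K) = -9*d
-468 - W(V(-5), C(c)) = -468 - (-9)*(23 + 48*(-5))/(4*(1 + 2*(-5))) = -468 - (-9)*(23 - 240)/(4*(1 - 10)) = -468 - (-9)*(¼)*(-217)/(-9) = -468 - (-9)*(¼)*(-⅑)*(-217) = -468 - (-9)*217/36 = -468 - 1*(-217/4) = -468 + 217/4 = -1655/4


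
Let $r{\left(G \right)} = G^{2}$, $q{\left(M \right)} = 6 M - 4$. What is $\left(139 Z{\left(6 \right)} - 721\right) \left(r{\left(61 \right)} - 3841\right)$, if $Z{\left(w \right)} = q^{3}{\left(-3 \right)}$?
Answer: $177695160$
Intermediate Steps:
$q{\left(M \right)} = -4 + 6 M$ ($q{\left(M \right)} = 6 M - 4 = -4 + 6 M$)
$Z{\left(w \right)} = -10648$ ($Z{\left(w \right)} = \left(-4 + 6 \left(-3\right)\right)^{3} = \left(-4 - 18\right)^{3} = \left(-22\right)^{3} = -10648$)
$\left(139 Z{\left(6 \right)} - 721\right) \left(r{\left(61 \right)} - 3841\right) = \left(139 \left(-10648\right) - 721\right) \left(61^{2} - 3841\right) = \left(-1480072 - 721\right) \left(3721 - 3841\right) = \left(-1480793\right) \left(-120\right) = 177695160$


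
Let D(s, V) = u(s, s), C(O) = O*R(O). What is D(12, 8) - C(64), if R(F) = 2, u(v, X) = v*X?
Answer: 16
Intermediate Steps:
u(v, X) = X*v
C(O) = 2*O (C(O) = O*2 = 2*O)
D(s, V) = s² (D(s, V) = s*s = s²)
D(12, 8) - C(64) = 12² - 2*64 = 144 - 1*128 = 144 - 128 = 16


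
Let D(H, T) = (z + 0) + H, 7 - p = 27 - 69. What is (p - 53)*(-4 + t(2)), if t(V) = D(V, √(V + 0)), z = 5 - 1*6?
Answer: 12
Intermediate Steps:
p = 49 (p = 7 - (27 - 69) = 7 - 1*(-42) = 7 + 42 = 49)
z = -1 (z = 5 - 6 = -1)
D(H, T) = -1 + H (D(H, T) = (-1 + 0) + H = -1 + H)
t(V) = -1 + V
(p - 53)*(-4 + t(2)) = (49 - 53)*(-4 + (-1 + 2)) = -4*(-4 + 1) = -4*(-3) = 12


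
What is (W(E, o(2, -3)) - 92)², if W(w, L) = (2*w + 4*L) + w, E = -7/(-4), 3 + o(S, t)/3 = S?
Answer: 156025/16 ≈ 9751.6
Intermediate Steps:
o(S, t) = -9 + 3*S
E = 7/4 (E = -7*(-¼) = 7/4 ≈ 1.7500)
W(w, L) = 3*w + 4*L
(W(E, o(2, -3)) - 92)² = ((3*(7/4) + 4*(-9 + 3*2)) - 92)² = ((21/4 + 4*(-9 + 6)) - 92)² = ((21/4 + 4*(-3)) - 92)² = ((21/4 - 12) - 92)² = (-27/4 - 92)² = (-395/4)² = 156025/16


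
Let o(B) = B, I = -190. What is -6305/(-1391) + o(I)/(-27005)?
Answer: 2623551/577907 ≈ 4.5397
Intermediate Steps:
-6305/(-1391) + o(I)/(-27005) = -6305/(-1391) - 190/(-27005) = -6305*(-1/1391) - 190*(-1/27005) = 485/107 + 38/5401 = 2623551/577907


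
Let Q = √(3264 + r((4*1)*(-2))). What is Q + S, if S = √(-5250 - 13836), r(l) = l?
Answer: 2*√814 + I*√19086 ≈ 57.061 + 138.15*I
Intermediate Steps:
S = I*√19086 (S = √(-19086) = I*√19086 ≈ 138.15*I)
Q = 2*√814 (Q = √(3264 + (4*1)*(-2)) = √(3264 + 4*(-2)) = √(3264 - 8) = √3256 = 2*√814 ≈ 57.061)
Q + S = 2*√814 + I*√19086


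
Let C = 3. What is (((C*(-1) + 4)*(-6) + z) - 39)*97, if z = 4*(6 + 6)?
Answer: 291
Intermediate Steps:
z = 48 (z = 4*12 = 48)
(((C*(-1) + 4)*(-6) + z) - 39)*97 = (((3*(-1) + 4)*(-6) + 48) - 39)*97 = (((-3 + 4)*(-6) + 48) - 39)*97 = ((1*(-6) + 48) - 39)*97 = ((-6 + 48) - 39)*97 = (42 - 39)*97 = 3*97 = 291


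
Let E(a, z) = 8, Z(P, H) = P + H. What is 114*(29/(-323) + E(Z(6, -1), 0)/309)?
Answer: -12754/1751 ≈ -7.2838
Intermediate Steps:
Z(P, H) = H + P
114*(29/(-323) + E(Z(6, -1), 0)/309) = 114*(29/(-323) + 8/309) = 114*(29*(-1/323) + 8*(1/309)) = 114*(-29/323 + 8/309) = 114*(-6377/99807) = -12754/1751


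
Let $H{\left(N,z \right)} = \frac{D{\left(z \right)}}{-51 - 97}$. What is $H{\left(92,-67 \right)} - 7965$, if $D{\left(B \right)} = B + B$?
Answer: $- \frac{589343}{74} \approx -7964.1$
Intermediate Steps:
$D{\left(B \right)} = 2 B$
$H{\left(N,z \right)} = - \frac{z}{74}$ ($H{\left(N,z \right)} = \frac{2 z}{-51 - 97} = \frac{2 z}{-148} = 2 z \left(- \frac{1}{148}\right) = - \frac{z}{74}$)
$H{\left(92,-67 \right)} - 7965 = \left(- \frac{1}{74}\right) \left(-67\right) - 7965 = \frac{67}{74} - 7965 = - \frac{589343}{74}$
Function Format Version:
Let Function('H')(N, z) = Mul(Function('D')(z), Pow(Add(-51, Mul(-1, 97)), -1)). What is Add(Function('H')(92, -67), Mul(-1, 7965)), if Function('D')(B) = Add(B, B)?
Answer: Rational(-589343, 74) ≈ -7964.1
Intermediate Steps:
Function('D')(B) = Mul(2, B)
Function('H')(N, z) = Mul(Rational(-1, 74), z) (Function('H')(N, z) = Mul(Mul(2, z), Pow(Add(-51, Mul(-1, 97)), -1)) = Mul(Mul(2, z), Pow(Add(-51, -97), -1)) = Mul(Mul(2, z), Pow(-148, -1)) = Mul(Mul(2, z), Rational(-1, 148)) = Mul(Rational(-1, 74), z))
Add(Function('H')(92, -67), Mul(-1, 7965)) = Add(Mul(Rational(-1, 74), -67), Mul(-1, 7965)) = Add(Rational(67, 74), -7965) = Rational(-589343, 74)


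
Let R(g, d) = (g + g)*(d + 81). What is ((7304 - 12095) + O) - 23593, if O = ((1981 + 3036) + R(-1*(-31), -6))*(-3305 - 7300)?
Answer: -102546919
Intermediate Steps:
R(g, d) = 2*g*(81 + d) (R(g, d) = (2*g)*(81 + d) = 2*g*(81 + d))
O = -102518535 (O = ((1981 + 3036) + 2*(-1*(-31))*(81 - 6))*(-3305 - 7300) = (5017 + 2*31*75)*(-10605) = (5017 + 4650)*(-10605) = 9667*(-10605) = -102518535)
((7304 - 12095) + O) - 23593 = ((7304 - 12095) - 102518535) - 23593 = (-4791 - 102518535) - 23593 = -102523326 - 23593 = -102546919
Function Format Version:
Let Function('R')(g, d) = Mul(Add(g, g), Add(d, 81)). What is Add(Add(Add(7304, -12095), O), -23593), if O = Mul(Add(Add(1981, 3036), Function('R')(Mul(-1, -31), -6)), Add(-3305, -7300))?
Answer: -102546919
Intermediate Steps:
Function('R')(g, d) = Mul(2, g, Add(81, d)) (Function('R')(g, d) = Mul(Mul(2, g), Add(81, d)) = Mul(2, g, Add(81, d)))
O = -102518535 (O = Mul(Add(Add(1981, 3036), Mul(2, Mul(-1, -31), Add(81, -6))), Add(-3305, -7300)) = Mul(Add(5017, Mul(2, 31, 75)), -10605) = Mul(Add(5017, 4650), -10605) = Mul(9667, -10605) = -102518535)
Add(Add(Add(7304, -12095), O), -23593) = Add(Add(Add(7304, -12095), -102518535), -23593) = Add(Add(-4791, -102518535), -23593) = Add(-102523326, -23593) = -102546919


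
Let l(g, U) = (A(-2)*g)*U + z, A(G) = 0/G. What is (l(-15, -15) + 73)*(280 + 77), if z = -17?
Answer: 19992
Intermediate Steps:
A(G) = 0
l(g, U) = -17 (l(g, U) = (0*g)*U - 17 = 0*U - 17 = 0 - 17 = -17)
(l(-15, -15) + 73)*(280 + 77) = (-17 + 73)*(280 + 77) = 56*357 = 19992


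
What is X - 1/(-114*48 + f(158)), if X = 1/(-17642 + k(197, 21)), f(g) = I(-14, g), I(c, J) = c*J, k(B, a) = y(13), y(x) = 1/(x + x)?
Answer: 258907/3524581644 ≈ 7.3457e-5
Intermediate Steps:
y(x) = 1/(2*x)
k(B, a) = 1/26 (k(B, a) = (1/2)/13 = (1/2)*(1/13) = 1/26)
I(c, J) = J*c
f(g) = -14*g (f(g) = g*(-14) = -14*g)
X = -26/458691 (X = 1/(-17642 + 1/26) = 1/(-458691/26) = -26/458691 ≈ -5.6683e-5)
X - 1/(-114*48 + f(158)) = -26/458691 - 1/(-114*48 - 14*158) = -26/458691 - 1/(-5472 - 2212) = -26/458691 - 1/(-7684) = -26/458691 - 1*(-1/7684) = -26/458691 + 1/7684 = 258907/3524581644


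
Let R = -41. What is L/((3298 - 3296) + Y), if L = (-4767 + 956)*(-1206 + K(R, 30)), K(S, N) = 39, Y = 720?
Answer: 4447437/722 ≈ 6159.9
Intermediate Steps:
L = 4447437 (L = (-4767 + 956)*(-1206 + 39) = -3811*(-1167) = 4447437)
L/((3298 - 3296) + Y) = 4447437/((3298 - 3296) + 720) = 4447437/(2 + 720) = 4447437/722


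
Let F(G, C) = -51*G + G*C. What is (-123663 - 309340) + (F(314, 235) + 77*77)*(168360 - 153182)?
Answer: 966481487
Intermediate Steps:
F(G, C) = -51*G + C*G
(-123663 - 309340) + (F(314, 235) + 77*77)*(168360 - 153182) = (-123663 - 309340) + (314*(-51 + 235) + 77*77)*(168360 - 153182) = -433003 + (314*184 + 5929)*15178 = -433003 + (57776 + 5929)*15178 = -433003 + 63705*15178 = -433003 + 966914490 = 966481487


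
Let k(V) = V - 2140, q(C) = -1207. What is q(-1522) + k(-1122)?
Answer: -4469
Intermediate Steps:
k(V) = -2140 + V
q(-1522) + k(-1122) = -1207 + (-2140 - 1122) = -1207 - 3262 = -4469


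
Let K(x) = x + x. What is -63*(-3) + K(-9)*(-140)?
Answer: 2709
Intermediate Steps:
K(x) = 2*x
-63*(-3) + K(-9)*(-140) = -63*(-3) + (2*(-9))*(-140) = 189 - 18*(-140) = 189 + 2520 = 2709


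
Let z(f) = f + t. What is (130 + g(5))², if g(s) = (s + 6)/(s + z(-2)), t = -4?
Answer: 14161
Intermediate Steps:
z(f) = -4 + f (z(f) = f - 4 = -4 + f)
g(s) = (6 + s)/(-6 + s) (g(s) = (s + 6)/(s + (-4 - 2)) = (6 + s)/(s - 6) = (6 + s)/(-6 + s))
(130 + g(5))² = (130 + (6 + 5)/(-6 + 5))² = (130 + 11/(-1))² = (130 - 1*11)² = (130 - 11)² = 119² = 14161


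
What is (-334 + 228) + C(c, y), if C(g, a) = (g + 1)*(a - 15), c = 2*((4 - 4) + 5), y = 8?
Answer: -183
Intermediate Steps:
c = 10 (c = 2*(0 + 5) = 2*5 = 10)
C(g, a) = (1 + g)*(-15 + a)
(-334 + 228) + C(c, y) = (-334 + 228) + (-15 + 8 - 15*10 + 8*10) = -106 + (-15 + 8 - 150 + 80) = -106 - 77 = -183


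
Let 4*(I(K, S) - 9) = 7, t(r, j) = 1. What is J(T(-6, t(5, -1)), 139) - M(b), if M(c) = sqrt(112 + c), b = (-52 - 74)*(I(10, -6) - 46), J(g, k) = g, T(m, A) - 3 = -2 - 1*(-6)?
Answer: 7 - sqrt(18214)/2 ≈ -60.480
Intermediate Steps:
T(m, A) = 7 (T(m, A) = 3 + (-2 - 1*(-6)) = 3 + (-2 + 6) = 3 + 4 = 7)
I(K, S) = 43/4 (I(K, S) = 9 + (1/4)*7 = 9 + 7/4 = 43/4)
b = 8883/2 (b = (-52 - 74)*(43/4 - 46) = -126*(-141/4) = 8883/2 ≈ 4441.5)
J(T(-6, t(5, -1)), 139) - M(b) = 7 - sqrt(112 + 8883/2) = 7 - sqrt(9107/2) = 7 - sqrt(18214)/2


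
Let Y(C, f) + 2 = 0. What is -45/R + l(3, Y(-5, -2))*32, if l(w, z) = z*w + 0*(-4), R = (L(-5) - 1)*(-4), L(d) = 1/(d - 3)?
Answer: -202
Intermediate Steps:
L(d) = 1/(-3 + d)
Y(C, f) = -2 (Y(C, f) = -2 + 0 = -2)
R = 9/2 (R = (1/(-3 - 5) - 1)*(-4) = (1/(-8) - 1)*(-4) = (-1/8 - 1)*(-4) = -9/8*(-4) = 9/2 ≈ 4.5000)
l(w, z) = w*z (l(w, z) = w*z + 0 = w*z)
-45/R + l(3, Y(-5, -2))*32 = -45/9/2 + (3*(-2))*32 = -45*2/9 - 6*32 = -10 - 192 = -202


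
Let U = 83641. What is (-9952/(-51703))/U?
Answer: 9952/4324490623 ≈ 2.3013e-6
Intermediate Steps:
(-9952/(-51703))/U = -9952/(-51703)/83641 = -9952*(-1/51703)*(1/83641) = (9952/51703)*(1/83641) = 9952/4324490623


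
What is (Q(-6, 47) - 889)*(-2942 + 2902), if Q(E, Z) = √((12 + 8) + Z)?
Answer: 35560 - 40*√67 ≈ 35233.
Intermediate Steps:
Q(E, Z) = √(20 + Z)
(Q(-6, 47) - 889)*(-2942 + 2902) = (√(20 + 47) - 889)*(-2942 + 2902) = (√67 - 889)*(-40) = (-889 + √67)*(-40) = 35560 - 40*√67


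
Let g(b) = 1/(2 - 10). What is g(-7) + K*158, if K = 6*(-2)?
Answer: -15169/8 ≈ -1896.1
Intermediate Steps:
g(b) = -1/8 (g(b) = 1/(-8) = -1/8)
K = -12
g(-7) + K*158 = -1/8 - 12*158 = -1/8 - 1896 = -15169/8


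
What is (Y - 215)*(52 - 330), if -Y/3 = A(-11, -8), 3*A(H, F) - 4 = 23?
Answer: 67276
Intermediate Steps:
A(H, F) = 9 (A(H, F) = 4/3 + (⅓)*23 = 4/3 + 23/3 = 9)
Y = -27 (Y = -3*9 = -27)
(Y - 215)*(52 - 330) = (-27 - 215)*(52 - 330) = -242*(-278) = 67276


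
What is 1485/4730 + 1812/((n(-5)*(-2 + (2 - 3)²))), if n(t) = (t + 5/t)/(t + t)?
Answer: -259693/86 ≈ -3019.7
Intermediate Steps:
n(t) = (t + 5/t)/(2*t) (n(t) = (t + 5/t)/((2*t)) = (t + 5/t)*(1/(2*t)) = (t + 5/t)/(2*t))
1485/4730 + 1812/((n(-5)*(-2 + (2 - 3)²))) = 1485/4730 + 1812/((((½)*(5 + (-5)²)/(-5)²)*(-2 + (2 - 3)²))) = 1485*(1/4730) + 1812/((((½)*(1/25)*(5 + 25))*(-2 + (-1)²))) = 27/86 + 1812/((((½)*(1/25)*30)*(-2 + 1))) = 27/86 + 1812/(((⅗)*(-1))) = 27/86 + 1812/(-⅗) = 27/86 + 1812*(-5/3) = 27/86 - 3020 = -259693/86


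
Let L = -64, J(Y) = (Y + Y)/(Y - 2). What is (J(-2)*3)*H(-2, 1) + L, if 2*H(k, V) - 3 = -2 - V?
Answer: -64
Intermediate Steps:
J(Y) = 2*Y/(-2 + Y) (J(Y) = (2*Y)/(-2 + Y) = 2*Y/(-2 + Y))
H(k, V) = ½ - V/2 (H(k, V) = 3/2 + (-2 - V)/2 = 3/2 + (-1 - V/2) = ½ - V/2)
(J(-2)*3)*H(-2, 1) + L = ((2*(-2)/(-2 - 2))*3)*(½ - ½*1) - 64 = ((2*(-2)/(-4))*3)*(½ - ½) - 64 = ((2*(-2)*(-¼))*3)*0 - 64 = (1*3)*0 - 64 = 3*0 - 64 = 0 - 64 = -64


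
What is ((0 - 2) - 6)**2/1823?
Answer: 64/1823 ≈ 0.035107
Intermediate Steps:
((0 - 2) - 6)**2/1823 = (-2 - 6)**2*(1/1823) = (-8)**2*(1/1823) = 64*(1/1823) = 64/1823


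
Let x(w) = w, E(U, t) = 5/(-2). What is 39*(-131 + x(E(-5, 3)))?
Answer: -10413/2 ≈ -5206.5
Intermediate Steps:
E(U, t) = -5/2 (E(U, t) = 5*(-½) = -5/2)
39*(-131 + x(E(-5, 3))) = 39*(-131 - 5/2) = 39*(-267/2) = -10413/2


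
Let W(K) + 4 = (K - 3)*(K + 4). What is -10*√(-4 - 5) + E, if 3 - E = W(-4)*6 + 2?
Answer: 25 - 30*I ≈ 25.0 - 30.0*I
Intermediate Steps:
W(K) = -4 + (-3 + K)*(4 + K) (W(K) = -4 + (K - 3)*(K + 4) = -4 + (-3 + K)*(4 + K))
E = 25 (E = 3 - ((-16 - 4 + (-4)²)*6 + 2) = 3 - ((-16 - 4 + 16)*6 + 2) = 3 - (-4*6 + 2) = 3 - (-24 + 2) = 3 - 1*(-22) = 3 + 22 = 25)
-10*√(-4 - 5) + E = -10*√(-4 - 5) + 25 = -30*I + 25 = 25 - 30*I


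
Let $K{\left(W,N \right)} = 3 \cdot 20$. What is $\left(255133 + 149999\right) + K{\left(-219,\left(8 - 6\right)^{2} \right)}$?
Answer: $405192$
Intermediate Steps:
$K{\left(W,N \right)} = 60$
$\left(255133 + 149999\right) + K{\left(-219,\left(8 - 6\right)^{2} \right)} = \left(255133 + 149999\right) + 60 = 405132 + 60 = 405192$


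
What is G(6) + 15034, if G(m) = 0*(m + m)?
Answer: 15034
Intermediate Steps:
G(m) = 0 (G(m) = 0*(2*m) = 0)
G(6) + 15034 = 0 + 15034 = 15034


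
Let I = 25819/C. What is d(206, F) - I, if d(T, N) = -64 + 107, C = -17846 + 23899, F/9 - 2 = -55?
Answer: 234460/6053 ≈ 38.734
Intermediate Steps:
F = -477 (F = 18 + 9*(-55) = 18 - 495 = -477)
C = 6053
I = 25819/6053 ≈ 4.2655
d(T, N) = 43
d(206, F) - I = 43 - 1*25819/6053 = 43 - 25819/6053 = 234460/6053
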